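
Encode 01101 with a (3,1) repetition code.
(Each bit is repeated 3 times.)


Each bit -> 3 copies

000111111000111


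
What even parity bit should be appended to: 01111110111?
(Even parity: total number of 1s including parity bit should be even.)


Number of 1s in data: 9
Parity bit: 1

1


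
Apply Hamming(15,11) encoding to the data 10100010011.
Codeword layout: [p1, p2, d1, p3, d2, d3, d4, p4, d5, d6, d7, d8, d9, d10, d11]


Parity bits: p1=1, p2=1, p3=1, p4=1

111101010010011


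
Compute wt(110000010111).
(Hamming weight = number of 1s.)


Counting 1s in 110000010111

6


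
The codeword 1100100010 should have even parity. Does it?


Number of 1s: 4

Yes, parity is correct (4 ones)


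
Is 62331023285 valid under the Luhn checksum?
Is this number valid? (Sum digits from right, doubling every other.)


Luhn sum = 42
42 mod 10 = 2

Invalid (Luhn sum mod 10 = 2)


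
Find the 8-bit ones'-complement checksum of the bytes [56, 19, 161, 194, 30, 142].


Sum = 602 mod 256 = 90
Complement = 165

165


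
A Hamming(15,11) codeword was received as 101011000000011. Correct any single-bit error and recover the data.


Syndrome = 0: no error detected

Data: 11100000011 (no errors)


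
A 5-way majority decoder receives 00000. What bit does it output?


Ones: 0 out of 5
Threshold: 3

0 (0/5 voted 1)


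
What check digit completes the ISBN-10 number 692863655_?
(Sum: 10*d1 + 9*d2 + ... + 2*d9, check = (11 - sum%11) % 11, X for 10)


Weighted sum: 313
313 mod 11 = 5

Check digit: 6


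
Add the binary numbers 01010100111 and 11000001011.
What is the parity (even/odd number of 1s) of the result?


01010100111 = 679
11000001011 = 1547
Sum = 2226 = 100010110010
1s count = 5

odd parity (5 ones in 100010110010)


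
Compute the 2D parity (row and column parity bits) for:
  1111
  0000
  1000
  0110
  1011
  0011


Row parities: 001010
Column parities: 1001

Row P: 001010, Col P: 1001, Corner: 0


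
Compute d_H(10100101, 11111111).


XOR: 01011010
Count of 1s: 4

4


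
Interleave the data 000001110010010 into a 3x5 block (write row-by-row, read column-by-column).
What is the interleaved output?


Matrix:
  00000
  11100
  10010
Read columns: 011010010001000

011010010001000


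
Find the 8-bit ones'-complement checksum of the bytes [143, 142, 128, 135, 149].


Sum = 697 mod 256 = 185
Complement = 70

70


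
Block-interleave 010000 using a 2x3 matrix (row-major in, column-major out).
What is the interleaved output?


Matrix:
  010
  000
Read columns: 001000

001000


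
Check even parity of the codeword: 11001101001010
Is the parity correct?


Number of 1s: 7

No, parity error (7 ones)


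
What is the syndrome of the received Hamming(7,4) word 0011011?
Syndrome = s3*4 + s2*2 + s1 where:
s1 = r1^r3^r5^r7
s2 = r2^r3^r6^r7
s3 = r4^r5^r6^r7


s1=0, s2=1, s3=1

Syndrome = 6 (error at position 6)


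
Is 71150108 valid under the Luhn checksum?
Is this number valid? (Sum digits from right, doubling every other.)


Luhn sum = 22
22 mod 10 = 2

Invalid (Luhn sum mod 10 = 2)


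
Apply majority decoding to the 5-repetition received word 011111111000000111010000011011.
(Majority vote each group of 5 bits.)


Groups: 01111, 11110, 00000, 11101, 00000, 11011
Majority votes: 110101

110101


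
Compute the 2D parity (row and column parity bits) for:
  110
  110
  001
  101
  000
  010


Row parities: 001001
Column parities: 110

Row P: 001001, Col P: 110, Corner: 0


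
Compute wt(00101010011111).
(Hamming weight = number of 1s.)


Counting 1s in 00101010011111

8


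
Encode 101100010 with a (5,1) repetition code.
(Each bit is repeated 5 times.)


Each bit -> 5 copies

111110000011111111110000000000000001111100000


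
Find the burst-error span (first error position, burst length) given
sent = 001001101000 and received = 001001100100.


XOR: 000000001100

Burst at position 8, length 2


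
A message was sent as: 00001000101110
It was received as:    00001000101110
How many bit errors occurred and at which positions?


XOR: 00000000000000

0 errors (received matches sent)


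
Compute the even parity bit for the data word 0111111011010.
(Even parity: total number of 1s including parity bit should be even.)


Number of 1s in data: 9
Parity bit: 1

1


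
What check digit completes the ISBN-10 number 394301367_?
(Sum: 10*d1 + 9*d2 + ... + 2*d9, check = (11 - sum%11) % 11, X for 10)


Weighted sum: 213
213 mod 11 = 4

Check digit: 7


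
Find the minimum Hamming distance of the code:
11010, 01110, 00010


Comparing all pairs, minimum distance: 2
Can detect 1 errors, correct 0 errors

2


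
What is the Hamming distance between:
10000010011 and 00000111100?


XOR: 10000101111
Count of 1s: 6

6


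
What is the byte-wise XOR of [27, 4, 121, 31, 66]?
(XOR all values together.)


XOR chain: 27 ^ 4 ^ 121 ^ 31 ^ 66 = 59

59


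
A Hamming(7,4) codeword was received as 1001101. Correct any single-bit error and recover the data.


Syndrome = 7: error at position 7

Data: 0100 (corrected bit 7)


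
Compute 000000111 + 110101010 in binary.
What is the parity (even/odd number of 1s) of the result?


000000111 = 7
110101010 = 426
Sum = 433 = 110110001
1s count = 5

odd parity (5 ones in 110110001)


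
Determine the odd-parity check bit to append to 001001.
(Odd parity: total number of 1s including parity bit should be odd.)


Number of 1s in data: 2
Parity bit: 1

1


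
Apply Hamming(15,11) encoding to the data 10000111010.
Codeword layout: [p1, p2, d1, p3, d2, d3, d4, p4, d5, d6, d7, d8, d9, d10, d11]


Parity bits: p1=0, p2=0, p3=0, p4=0

001000000111010


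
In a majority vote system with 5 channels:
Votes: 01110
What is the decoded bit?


Ones: 3 out of 5
Threshold: 3

1 (3/5 voted 1)


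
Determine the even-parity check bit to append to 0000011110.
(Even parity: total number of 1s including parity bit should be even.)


Number of 1s in data: 4
Parity bit: 0

0


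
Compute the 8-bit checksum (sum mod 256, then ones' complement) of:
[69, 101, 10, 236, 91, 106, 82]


Sum = 695 mod 256 = 183
Complement = 72

72


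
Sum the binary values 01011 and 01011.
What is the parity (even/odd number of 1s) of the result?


01011 = 11
01011 = 11
Sum = 22 = 10110
1s count = 3

odd parity (3 ones in 10110)


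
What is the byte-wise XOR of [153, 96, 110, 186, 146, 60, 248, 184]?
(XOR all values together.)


XOR chain: 153 ^ 96 ^ 110 ^ 186 ^ 146 ^ 60 ^ 248 ^ 184 = 195

195


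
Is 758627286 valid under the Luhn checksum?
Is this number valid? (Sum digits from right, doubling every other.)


Luhn sum = 41
41 mod 10 = 1

Invalid (Luhn sum mod 10 = 1)


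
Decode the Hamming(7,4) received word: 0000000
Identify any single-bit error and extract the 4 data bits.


Syndrome = 0: no error detected

Data: 0000 (no errors)


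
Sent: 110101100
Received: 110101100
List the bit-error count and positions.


XOR: 000000000

0 errors (received matches sent)


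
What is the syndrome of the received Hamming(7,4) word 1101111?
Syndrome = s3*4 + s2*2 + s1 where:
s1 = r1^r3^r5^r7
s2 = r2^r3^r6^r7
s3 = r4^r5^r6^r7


s1=1, s2=1, s3=0

Syndrome = 3 (error at position 3)


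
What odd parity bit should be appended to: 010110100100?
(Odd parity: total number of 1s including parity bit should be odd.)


Number of 1s in data: 5
Parity bit: 0

0


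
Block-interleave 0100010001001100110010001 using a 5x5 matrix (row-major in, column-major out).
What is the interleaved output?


Matrix:
  01000
  10001
  00110
  01100
  10001
Read columns: 0100110010001100010001001

0100110010001100010001001


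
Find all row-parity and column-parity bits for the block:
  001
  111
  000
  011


Row parities: 1100
Column parities: 101

Row P: 1100, Col P: 101, Corner: 0


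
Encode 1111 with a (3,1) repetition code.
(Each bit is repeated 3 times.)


Each bit -> 3 copies

111111111111


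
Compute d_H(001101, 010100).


XOR: 011001
Count of 1s: 3

3


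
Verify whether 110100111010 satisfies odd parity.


Number of 1s: 7

Yes, parity is correct (7 ones)


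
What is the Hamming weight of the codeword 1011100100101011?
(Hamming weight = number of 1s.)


Counting 1s in 1011100100101011

9


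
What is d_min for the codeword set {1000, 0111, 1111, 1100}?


Comparing all pairs, minimum distance: 1
Can detect 0 errors, correct 0 errors

1


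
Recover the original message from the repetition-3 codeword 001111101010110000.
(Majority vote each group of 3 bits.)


Groups: 001, 111, 101, 010, 110, 000
Majority votes: 011010

011010


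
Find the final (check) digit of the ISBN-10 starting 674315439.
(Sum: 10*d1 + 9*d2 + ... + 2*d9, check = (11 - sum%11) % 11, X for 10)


Weighted sum: 250
250 mod 11 = 8

Check digit: 3


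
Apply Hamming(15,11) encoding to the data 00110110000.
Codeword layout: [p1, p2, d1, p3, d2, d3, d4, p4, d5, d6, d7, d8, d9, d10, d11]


Parity bits: p1=0, p2=0, p3=0, p4=0

000001100110000


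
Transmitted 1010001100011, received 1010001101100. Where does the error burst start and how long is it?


XOR: 0000000001111

Burst at position 9, length 4


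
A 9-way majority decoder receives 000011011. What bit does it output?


Ones: 4 out of 9
Threshold: 5

0 (4/9 voted 1)


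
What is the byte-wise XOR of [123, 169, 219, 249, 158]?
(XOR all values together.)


XOR chain: 123 ^ 169 ^ 219 ^ 249 ^ 158 = 110

110


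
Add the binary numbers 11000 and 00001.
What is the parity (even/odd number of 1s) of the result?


11000 = 24
00001 = 1
Sum = 25 = 11001
1s count = 3

odd parity (3 ones in 11001)


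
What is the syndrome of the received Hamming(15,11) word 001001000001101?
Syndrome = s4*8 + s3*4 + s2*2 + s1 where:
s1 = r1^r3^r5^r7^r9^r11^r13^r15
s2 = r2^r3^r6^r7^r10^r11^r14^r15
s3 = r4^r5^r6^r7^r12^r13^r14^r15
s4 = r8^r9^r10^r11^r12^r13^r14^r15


s1=1, s2=1, s3=0, s4=1

Syndrome = 11 (error at position 11)


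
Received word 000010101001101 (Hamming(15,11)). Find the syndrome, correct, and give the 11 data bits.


Syndrome = 5: error at position 5

Data: 00011001101 (corrected bit 5)


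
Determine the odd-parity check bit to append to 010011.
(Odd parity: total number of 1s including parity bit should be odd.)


Number of 1s in data: 3
Parity bit: 0

0


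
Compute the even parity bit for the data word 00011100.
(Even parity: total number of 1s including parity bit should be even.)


Number of 1s in data: 3
Parity bit: 1

1


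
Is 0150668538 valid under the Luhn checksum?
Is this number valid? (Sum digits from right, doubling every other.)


Luhn sum = 37
37 mod 10 = 7

Invalid (Luhn sum mod 10 = 7)


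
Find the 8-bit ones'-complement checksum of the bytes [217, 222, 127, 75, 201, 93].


Sum = 935 mod 256 = 167
Complement = 88

88


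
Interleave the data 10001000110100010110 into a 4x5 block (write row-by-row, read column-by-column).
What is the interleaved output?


Matrix:
  10001
  00011
  01000
  10110
Read columns: 10010010000101011100

10010010000101011100


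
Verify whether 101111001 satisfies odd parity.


Number of 1s: 6

No, parity error (6 ones)


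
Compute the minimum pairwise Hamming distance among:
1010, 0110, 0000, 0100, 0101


Comparing all pairs, minimum distance: 1
Can detect 0 errors, correct 0 errors

1


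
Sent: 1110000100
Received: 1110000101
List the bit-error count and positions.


XOR: 0000000001

1 error(s) at position(s): 9


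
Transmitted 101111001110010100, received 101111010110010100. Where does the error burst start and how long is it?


XOR: 000000011000000000

Burst at position 7, length 2


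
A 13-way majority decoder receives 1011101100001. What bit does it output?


Ones: 7 out of 13
Threshold: 7

1 (7/13 voted 1)


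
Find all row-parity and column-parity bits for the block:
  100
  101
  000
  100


Row parities: 1001
Column parities: 101

Row P: 1001, Col P: 101, Corner: 0


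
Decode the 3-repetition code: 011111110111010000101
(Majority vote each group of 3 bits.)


Groups: 011, 111, 110, 111, 010, 000, 101
Majority votes: 1111001

1111001


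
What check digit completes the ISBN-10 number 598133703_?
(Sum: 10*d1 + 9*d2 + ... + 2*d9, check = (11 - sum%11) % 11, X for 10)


Weighted sum: 269
269 mod 11 = 5

Check digit: 6


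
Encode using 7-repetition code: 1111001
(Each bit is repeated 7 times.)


Each bit -> 7 copies

1111111111111111111111111111000000000000001111111


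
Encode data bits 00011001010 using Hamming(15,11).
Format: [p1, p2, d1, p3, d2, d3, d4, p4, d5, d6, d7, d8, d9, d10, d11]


Parity bits: p1=0, p2=0, p3=1, p4=1

000100111001010


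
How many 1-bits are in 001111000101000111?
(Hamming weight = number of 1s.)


Counting 1s in 001111000101000111

9


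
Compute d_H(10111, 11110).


XOR: 01001
Count of 1s: 2

2


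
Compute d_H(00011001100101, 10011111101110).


XOR: 10000110001011
Count of 1s: 6

6


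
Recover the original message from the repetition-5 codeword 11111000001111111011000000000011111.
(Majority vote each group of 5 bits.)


Groups: 11111, 00000, 11111, 11011, 00000, 00000, 11111
Majority votes: 1011001

1011001


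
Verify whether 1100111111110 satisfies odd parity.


Number of 1s: 10

No, parity error (10 ones)


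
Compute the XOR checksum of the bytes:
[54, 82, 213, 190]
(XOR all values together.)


XOR chain: 54 ^ 82 ^ 213 ^ 190 = 15

15


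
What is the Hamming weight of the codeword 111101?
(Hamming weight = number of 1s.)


Counting 1s in 111101

5


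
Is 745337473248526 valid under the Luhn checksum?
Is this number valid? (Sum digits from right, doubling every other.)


Luhn sum = 76
76 mod 10 = 6

Invalid (Luhn sum mod 10 = 6)


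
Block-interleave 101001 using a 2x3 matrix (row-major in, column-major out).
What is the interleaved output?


Matrix:
  101
  001
Read columns: 100011

100011


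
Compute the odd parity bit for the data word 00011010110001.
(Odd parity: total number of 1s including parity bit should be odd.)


Number of 1s in data: 6
Parity bit: 1

1


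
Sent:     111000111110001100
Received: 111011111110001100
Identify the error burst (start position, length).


XOR: 000011000000000000

Burst at position 4, length 2


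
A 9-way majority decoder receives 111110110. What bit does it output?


Ones: 7 out of 9
Threshold: 5

1 (7/9 voted 1)


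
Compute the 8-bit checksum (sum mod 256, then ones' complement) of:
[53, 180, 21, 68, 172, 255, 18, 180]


Sum = 947 mod 256 = 179
Complement = 76

76


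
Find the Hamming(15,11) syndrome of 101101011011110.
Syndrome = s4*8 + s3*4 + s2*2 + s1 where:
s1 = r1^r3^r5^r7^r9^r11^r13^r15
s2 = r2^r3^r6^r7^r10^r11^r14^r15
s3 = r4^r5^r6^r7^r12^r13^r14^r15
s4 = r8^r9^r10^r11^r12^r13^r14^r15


s1=1, s2=0, s3=1, s4=0

Syndrome = 5 (error at position 5)


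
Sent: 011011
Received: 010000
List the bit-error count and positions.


XOR: 001011

3 error(s) at position(s): 2, 4, 5


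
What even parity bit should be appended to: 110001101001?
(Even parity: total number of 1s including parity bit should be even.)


Number of 1s in data: 6
Parity bit: 0

0


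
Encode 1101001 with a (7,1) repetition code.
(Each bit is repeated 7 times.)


Each bit -> 7 copies

1111111111111100000001111111000000000000001111111


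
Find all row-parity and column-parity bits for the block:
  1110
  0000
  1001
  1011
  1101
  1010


Row parities: 100110
Column parities: 1011

Row P: 100110, Col P: 1011, Corner: 1


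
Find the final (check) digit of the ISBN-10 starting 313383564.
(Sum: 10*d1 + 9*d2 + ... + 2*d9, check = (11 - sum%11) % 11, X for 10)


Weighted sum: 193
193 mod 11 = 6

Check digit: 5


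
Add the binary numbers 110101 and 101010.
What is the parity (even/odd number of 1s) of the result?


110101 = 53
101010 = 42
Sum = 95 = 1011111
1s count = 6

even parity (6 ones in 1011111)


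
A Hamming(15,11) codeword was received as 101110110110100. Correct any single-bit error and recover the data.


Syndrome = 0: no error detected

Data: 11010110100 (no errors)


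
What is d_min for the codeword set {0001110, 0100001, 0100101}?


Comparing all pairs, minimum distance: 1
Can detect 0 errors, correct 0 errors

1


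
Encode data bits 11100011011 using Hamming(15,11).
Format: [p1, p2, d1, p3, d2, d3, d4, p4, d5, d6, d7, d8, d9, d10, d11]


Parity bits: p1=0, p2=1, p3=1, p4=0

011111000011011


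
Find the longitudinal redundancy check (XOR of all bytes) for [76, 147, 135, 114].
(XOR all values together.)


XOR chain: 76 ^ 147 ^ 135 ^ 114 = 42

42


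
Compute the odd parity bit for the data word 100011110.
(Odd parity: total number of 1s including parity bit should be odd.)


Number of 1s in data: 5
Parity bit: 0

0


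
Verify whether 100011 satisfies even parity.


Number of 1s: 3

No, parity error (3 ones)


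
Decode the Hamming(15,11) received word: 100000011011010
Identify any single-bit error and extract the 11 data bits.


Syndrome = 9: error at position 9

Data: 00000011010 (corrected bit 9)


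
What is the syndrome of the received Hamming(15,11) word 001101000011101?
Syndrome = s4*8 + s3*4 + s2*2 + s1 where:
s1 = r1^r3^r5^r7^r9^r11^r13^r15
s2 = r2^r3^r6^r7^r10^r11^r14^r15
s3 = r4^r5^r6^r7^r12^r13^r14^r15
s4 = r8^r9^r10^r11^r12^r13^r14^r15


s1=0, s2=0, s3=1, s4=0

Syndrome = 4 (error at position 4)


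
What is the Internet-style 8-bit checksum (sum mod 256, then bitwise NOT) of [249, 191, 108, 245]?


Sum = 793 mod 256 = 25
Complement = 230

230


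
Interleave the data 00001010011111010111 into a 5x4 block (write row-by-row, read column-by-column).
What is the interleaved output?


Matrix:
  0000
  1010
  0111
  1101
  0111
Read columns: 01010001110110100111

01010001110110100111


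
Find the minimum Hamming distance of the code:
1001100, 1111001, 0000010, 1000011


Comparing all pairs, minimum distance: 2
Can detect 1 errors, correct 0 errors

2


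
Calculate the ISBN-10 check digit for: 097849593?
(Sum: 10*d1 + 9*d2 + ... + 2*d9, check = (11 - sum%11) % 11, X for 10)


Weighted sum: 315
315 mod 11 = 7

Check digit: 4


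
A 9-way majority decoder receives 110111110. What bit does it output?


Ones: 7 out of 9
Threshold: 5

1 (7/9 voted 1)


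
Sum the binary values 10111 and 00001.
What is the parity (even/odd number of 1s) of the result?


10111 = 23
00001 = 1
Sum = 24 = 11000
1s count = 2

even parity (2 ones in 11000)


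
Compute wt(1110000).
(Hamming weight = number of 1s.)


Counting 1s in 1110000

3


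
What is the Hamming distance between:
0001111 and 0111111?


XOR: 0110000
Count of 1s: 2

2


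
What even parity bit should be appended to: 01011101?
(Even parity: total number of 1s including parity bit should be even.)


Number of 1s in data: 5
Parity bit: 1

1


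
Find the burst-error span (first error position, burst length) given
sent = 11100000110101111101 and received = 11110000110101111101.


XOR: 00010000000000000000

Burst at position 3, length 1


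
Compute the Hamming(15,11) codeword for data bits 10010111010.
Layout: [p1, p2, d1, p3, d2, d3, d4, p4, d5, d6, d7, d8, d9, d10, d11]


Parity bits: p1=1, p2=1, p3=1, p4=0

111100100111010


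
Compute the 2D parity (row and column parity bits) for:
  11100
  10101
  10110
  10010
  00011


Row parities: 11100
Column parities: 01110

Row P: 11100, Col P: 01110, Corner: 1


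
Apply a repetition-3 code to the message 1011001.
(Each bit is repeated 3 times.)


Each bit -> 3 copies

111000111111000000111


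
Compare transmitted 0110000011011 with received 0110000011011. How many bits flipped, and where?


XOR: 0000000000000

0 errors (received matches sent)


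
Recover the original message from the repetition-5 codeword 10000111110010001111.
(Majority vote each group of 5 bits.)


Groups: 10000, 11111, 00100, 01111
Majority votes: 0101

0101


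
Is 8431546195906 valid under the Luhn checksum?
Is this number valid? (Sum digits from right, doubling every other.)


Luhn sum = 67
67 mod 10 = 7

Invalid (Luhn sum mod 10 = 7)


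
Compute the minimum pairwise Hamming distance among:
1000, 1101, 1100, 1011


Comparing all pairs, minimum distance: 1
Can detect 0 errors, correct 0 errors

1


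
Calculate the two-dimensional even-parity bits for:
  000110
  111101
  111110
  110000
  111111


Row parities: 01100
Column parities: 001010

Row P: 01100, Col P: 001010, Corner: 0


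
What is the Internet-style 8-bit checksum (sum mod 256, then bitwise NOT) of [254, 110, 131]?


Sum = 495 mod 256 = 239
Complement = 16

16


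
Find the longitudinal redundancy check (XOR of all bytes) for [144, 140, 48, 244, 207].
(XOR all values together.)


XOR chain: 144 ^ 140 ^ 48 ^ 244 ^ 207 = 23

23


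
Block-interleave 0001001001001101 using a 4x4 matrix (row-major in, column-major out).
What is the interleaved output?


Matrix:
  0001
  0010
  0100
  1101
Read columns: 0001001101001001

0001001101001001


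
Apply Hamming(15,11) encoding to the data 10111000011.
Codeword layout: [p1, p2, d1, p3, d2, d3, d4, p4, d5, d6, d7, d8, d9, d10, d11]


Parity bits: p1=0, p2=1, p3=0, p4=1

011001111000011


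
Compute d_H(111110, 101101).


XOR: 010011
Count of 1s: 3

3


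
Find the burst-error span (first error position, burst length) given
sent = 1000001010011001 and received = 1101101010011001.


XOR: 0101100000000000

Burst at position 1, length 4


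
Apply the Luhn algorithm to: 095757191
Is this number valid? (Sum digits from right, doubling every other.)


Luhn sum = 40
40 mod 10 = 0

Valid (Luhn sum mod 10 = 0)


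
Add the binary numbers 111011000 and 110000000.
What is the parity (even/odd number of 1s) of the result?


111011000 = 472
110000000 = 384
Sum = 856 = 1101011000
1s count = 5

odd parity (5 ones in 1101011000)


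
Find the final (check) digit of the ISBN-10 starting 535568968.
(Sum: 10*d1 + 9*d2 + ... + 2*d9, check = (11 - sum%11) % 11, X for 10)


Weighted sum: 298
298 mod 11 = 1

Check digit: X


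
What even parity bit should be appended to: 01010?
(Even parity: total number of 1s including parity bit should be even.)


Number of 1s in data: 2
Parity bit: 0

0


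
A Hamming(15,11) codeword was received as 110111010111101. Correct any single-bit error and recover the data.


Syndrome = 3: error at position 3

Data: 11100111101 (corrected bit 3)


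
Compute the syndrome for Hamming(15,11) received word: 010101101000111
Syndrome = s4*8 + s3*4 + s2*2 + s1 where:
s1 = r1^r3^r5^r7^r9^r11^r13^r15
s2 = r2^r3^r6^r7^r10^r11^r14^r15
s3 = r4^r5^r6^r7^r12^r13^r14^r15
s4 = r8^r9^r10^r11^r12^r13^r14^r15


s1=0, s2=1, s3=0, s4=0

Syndrome = 2 (error at position 2)


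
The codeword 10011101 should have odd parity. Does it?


Number of 1s: 5

Yes, parity is correct (5 ones)


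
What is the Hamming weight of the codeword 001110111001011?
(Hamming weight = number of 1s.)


Counting 1s in 001110111001011

9


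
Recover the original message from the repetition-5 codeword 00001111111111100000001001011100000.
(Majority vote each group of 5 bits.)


Groups: 00001, 11111, 11111, 00000, 00100, 10111, 00000
Majority votes: 0110010

0110010


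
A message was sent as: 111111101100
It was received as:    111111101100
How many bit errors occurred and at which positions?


XOR: 000000000000

0 errors (received matches sent)


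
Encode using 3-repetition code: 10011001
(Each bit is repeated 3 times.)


Each bit -> 3 copies

111000000111111000000111


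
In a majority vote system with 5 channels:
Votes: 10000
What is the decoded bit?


Ones: 1 out of 5
Threshold: 3

0 (1/5 voted 1)


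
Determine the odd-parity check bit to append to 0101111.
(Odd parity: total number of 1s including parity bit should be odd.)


Number of 1s in data: 5
Parity bit: 0

0


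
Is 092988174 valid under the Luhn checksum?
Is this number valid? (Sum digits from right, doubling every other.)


Luhn sum = 45
45 mod 10 = 5

Invalid (Luhn sum mod 10 = 5)


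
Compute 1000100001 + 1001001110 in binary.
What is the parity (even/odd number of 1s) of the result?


1000100001 = 545
1001001110 = 590
Sum = 1135 = 10001101111
1s count = 7

odd parity (7 ones in 10001101111)


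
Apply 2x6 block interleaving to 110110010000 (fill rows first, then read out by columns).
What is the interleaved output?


Matrix:
  110110
  010000
Read columns: 101100101000

101100101000


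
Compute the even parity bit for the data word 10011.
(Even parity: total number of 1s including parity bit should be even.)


Number of 1s in data: 3
Parity bit: 1

1


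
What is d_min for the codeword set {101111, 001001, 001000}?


Comparing all pairs, minimum distance: 1
Can detect 0 errors, correct 0 errors

1


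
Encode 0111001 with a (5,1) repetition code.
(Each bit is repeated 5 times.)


Each bit -> 5 copies

00000111111111111111000000000011111


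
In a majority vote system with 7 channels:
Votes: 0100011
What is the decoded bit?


Ones: 3 out of 7
Threshold: 4

0 (3/7 voted 1)


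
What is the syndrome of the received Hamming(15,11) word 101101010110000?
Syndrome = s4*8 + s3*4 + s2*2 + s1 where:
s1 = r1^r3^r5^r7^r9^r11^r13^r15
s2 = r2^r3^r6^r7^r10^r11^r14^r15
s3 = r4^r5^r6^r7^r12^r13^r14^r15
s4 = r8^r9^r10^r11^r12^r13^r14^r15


s1=1, s2=0, s3=0, s4=1

Syndrome = 9 (error at position 9)


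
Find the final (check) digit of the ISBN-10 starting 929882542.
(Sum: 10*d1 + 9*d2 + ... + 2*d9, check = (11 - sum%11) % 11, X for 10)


Weighted sum: 330
330 mod 11 = 0

Check digit: 0


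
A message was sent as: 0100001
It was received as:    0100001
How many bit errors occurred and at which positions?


XOR: 0000000

0 errors (received matches sent)


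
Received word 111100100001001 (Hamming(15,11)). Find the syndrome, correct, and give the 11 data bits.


Syndrome = 0: no error detected

Data: 10010001001 (no errors)


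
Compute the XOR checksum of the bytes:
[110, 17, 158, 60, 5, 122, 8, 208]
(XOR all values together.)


XOR chain: 110 ^ 17 ^ 158 ^ 60 ^ 5 ^ 122 ^ 8 ^ 208 = 122

122


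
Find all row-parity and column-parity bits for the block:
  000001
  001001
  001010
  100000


Row parities: 1001
Column parities: 100010

Row P: 1001, Col P: 100010, Corner: 0


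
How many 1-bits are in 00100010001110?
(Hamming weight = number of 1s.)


Counting 1s in 00100010001110

5


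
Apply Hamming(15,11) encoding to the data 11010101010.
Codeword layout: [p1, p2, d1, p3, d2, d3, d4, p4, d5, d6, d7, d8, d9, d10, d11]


Parity bits: p1=1, p2=0, p3=0, p4=1

101010110101010


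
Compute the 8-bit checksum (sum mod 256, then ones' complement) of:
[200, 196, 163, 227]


Sum = 786 mod 256 = 18
Complement = 237

237


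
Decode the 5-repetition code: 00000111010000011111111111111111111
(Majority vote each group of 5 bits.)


Groups: 00000, 11101, 00000, 11111, 11111, 11111, 11111
Majority votes: 0101111

0101111


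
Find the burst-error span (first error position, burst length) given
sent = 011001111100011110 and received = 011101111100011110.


XOR: 000100000000000000

Burst at position 3, length 1


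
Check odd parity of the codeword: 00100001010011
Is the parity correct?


Number of 1s: 5

Yes, parity is correct (5 ones)


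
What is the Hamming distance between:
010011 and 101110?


XOR: 111101
Count of 1s: 5

5


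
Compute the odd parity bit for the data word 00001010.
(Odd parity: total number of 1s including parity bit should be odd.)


Number of 1s in data: 2
Parity bit: 1

1


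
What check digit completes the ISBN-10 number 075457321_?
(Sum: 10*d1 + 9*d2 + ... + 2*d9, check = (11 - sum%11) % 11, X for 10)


Weighted sum: 216
216 mod 11 = 7

Check digit: 4


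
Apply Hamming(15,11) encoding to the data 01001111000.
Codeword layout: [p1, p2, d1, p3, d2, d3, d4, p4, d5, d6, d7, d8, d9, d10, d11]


Parity bits: p1=1, p2=0, p3=0, p4=0

100010001111000


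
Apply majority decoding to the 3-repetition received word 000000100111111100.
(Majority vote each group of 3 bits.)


Groups: 000, 000, 100, 111, 111, 100
Majority votes: 000110

000110


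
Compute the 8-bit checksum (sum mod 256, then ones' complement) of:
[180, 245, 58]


Sum = 483 mod 256 = 227
Complement = 28

28


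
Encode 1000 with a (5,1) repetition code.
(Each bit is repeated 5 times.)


Each bit -> 5 copies

11111000000000000000


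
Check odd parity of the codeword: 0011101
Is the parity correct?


Number of 1s: 4

No, parity error (4 ones)


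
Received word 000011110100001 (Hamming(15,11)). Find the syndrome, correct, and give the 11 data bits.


Syndrome = 9: error at position 9

Data: 01111100001 (corrected bit 9)


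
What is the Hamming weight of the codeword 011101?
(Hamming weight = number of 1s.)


Counting 1s in 011101

4


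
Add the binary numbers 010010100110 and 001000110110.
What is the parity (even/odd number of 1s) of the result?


010010100110 = 1190
001000110110 = 566
Sum = 1756 = 11011011100
1s count = 7

odd parity (7 ones in 11011011100)


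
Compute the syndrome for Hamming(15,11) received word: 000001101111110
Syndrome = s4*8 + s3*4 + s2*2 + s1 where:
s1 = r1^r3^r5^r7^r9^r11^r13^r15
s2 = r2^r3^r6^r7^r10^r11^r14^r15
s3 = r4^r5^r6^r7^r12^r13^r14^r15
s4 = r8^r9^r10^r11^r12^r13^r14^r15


s1=0, s2=1, s3=1, s4=0

Syndrome = 6 (error at position 6)


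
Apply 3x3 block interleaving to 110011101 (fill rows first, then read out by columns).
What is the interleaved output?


Matrix:
  110
  011
  101
Read columns: 101110011

101110011


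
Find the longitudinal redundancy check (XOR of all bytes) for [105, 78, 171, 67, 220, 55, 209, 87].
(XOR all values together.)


XOR chain: 105 ^ 78 ^ 171 ^ 67 ^ 220 ^ 55 ^ 209 ^ 87 = 162

162


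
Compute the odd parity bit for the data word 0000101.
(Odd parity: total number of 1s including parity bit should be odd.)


Number of 1s in data: 2
Parity bit: 1

1


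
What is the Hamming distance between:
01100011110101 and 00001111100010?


XOR: 01101100010111
Count of 1s: 8

8


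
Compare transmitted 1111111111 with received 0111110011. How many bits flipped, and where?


XOR: 1000001100

3 error(s) at position(s): 0, 6, 7


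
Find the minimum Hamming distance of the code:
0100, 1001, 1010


Comparing all pairs, minimum distance: 2
Can detect 1 errors, correct 0 errors

2


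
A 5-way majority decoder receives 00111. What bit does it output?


Ones: 3 out of 5
Threshold: 3

1 (3/5 voted 1)


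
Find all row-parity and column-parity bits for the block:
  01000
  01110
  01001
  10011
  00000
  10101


Row parities: 110101
Column parities: 01001

Row P: 110101, Col P: 01001, Corner: 0


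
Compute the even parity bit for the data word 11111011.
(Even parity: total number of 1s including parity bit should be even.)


Number of 1s in data: 7
Parity bit: 1

1


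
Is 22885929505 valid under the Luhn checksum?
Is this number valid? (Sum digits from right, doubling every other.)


Luhn sum = 56
56 mod 10 = 6

Invalid (Luhn sum mod 10 = 6)


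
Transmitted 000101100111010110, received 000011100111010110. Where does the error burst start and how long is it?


XOR: 000110000000000000

Burst at position 3, length 2


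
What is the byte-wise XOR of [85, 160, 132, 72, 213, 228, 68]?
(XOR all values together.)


XOR chain: 85 ^ 160 ^ 132 ^ 72 ^ 213 ^ 228 ^ 68 = 76

76


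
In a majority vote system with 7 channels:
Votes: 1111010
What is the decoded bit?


Ones: 5 out of 7
Threshold: 4

1 (5/7 voted 1)


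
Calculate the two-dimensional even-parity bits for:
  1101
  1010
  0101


Row parities: 100
Column parities: 0010

Row P: 100, Col P: 0010, Corner: 1


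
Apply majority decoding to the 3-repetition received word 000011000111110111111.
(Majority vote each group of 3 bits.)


Groups: 000, 011, 000, 111, 110, 111, 111
Majority votes: 0101111

0101111


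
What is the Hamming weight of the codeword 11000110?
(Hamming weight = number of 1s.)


Counting 1s in 11000110

4


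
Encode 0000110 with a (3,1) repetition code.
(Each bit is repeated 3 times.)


Each bit -> 3 copies

000000000000111111000


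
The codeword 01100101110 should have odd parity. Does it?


Number of 1s: 6

No, parity error (6 ones)


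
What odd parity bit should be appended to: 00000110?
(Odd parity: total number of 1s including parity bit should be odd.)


Number of 1s in data: 2
Parity bit: 1

1


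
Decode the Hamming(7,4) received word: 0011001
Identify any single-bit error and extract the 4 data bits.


Syndrome = 0: no error detected

Data: 1001 (no errors)


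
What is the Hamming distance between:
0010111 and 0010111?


XOR: 0000000
Count of 1s: 0

0


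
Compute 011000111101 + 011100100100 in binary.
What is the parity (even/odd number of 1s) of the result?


011000111101 = 1597
011100100100 = 1828
Sum = 3425 = 110101100001
1s count = 6

even parity (6 ones in 110101100001)


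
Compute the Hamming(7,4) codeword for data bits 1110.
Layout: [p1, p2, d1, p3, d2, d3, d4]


Parity bits: p1=0, p2=0, p3=0

0010110


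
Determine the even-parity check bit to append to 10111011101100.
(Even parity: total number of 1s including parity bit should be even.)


Number of 1s in data: 9
Parity bit: 1

1


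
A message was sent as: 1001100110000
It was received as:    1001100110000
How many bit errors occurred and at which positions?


XOR: 0000000000000

0 errors (received matches sent)


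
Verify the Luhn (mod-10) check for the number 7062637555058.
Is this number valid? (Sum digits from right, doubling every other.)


Luhn sum = 52
52 mod 10 = 2

Invalid (Luhn sum mod 10 = 2)


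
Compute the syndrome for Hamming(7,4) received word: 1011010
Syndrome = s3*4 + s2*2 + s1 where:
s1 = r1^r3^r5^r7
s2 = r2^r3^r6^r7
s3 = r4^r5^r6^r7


s1=0, s2=0, s3=0

Syndrome = 0 (no error)


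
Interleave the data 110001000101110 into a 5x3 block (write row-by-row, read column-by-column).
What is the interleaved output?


Matrix:
  110
  001
  000
  101
  110
Read columns: 100111000101010

100111000101010


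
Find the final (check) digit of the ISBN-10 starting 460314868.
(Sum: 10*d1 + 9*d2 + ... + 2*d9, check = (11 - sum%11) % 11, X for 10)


Weighted sum: 207
207 mod 11 = 9

Check digit: 2


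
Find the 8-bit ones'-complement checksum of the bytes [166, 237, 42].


Sum = 445 mod 256 = 189
Complement = 66

66


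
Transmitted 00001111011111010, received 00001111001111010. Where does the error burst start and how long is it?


XOR: 00000000010000000

Burst at position 9, length 1


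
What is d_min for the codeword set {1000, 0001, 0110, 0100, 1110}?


Comparing all pairs, minimum distance: 1
Can detect 0 errors, correct 0 errors

1


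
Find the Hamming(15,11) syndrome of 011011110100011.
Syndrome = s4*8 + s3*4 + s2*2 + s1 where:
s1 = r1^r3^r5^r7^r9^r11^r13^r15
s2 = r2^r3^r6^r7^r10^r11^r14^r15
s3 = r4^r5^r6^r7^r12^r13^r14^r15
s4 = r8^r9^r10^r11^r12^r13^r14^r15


s1=0, s2=1, s3=1, s4=0

Syndrome = 6 (error at position 6)


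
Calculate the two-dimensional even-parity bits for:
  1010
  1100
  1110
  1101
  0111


Row parities: 00111
Column parities: 0010

Row P: 00111, Col P: 0010, Corner: 1


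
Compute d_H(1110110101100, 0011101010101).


XOR: 1101011111001
Count of 1s: 9

9


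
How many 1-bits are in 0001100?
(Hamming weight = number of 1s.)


Counting 1s in 0001100

2


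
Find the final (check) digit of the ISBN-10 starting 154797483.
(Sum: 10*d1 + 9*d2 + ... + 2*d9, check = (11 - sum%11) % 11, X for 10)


Weighted sum: 271
271 mod 11 = 7

Check digit: 4


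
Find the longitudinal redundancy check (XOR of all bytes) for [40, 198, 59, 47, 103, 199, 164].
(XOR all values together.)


XOR chain: 40 ^ 198 ^ 59 ^ 47 ^ 103 ^ 199 ^ 164 = 254

254


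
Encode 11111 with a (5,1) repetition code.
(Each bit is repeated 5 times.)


Each bit -> 5 copies

1111111111111111111111111


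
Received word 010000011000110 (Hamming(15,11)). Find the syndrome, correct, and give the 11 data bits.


Syndrome = 0: no error detected

Data: 00001000110 (no errors)


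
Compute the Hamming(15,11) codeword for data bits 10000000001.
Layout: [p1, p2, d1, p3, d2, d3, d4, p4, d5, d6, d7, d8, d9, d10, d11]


Parity bits: p1=0, p2=0, p3=1, p4=1

001100010000001


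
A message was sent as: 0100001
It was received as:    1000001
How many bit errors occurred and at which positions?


XOR: 1100000

2 error(s) at position(s): 0, 1


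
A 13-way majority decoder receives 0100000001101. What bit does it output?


Ones: 4 out of 13
Threshold: 7

0 (4/13 voted 1)


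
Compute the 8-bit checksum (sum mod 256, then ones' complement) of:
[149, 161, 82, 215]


Sum = 607 mod 256 = 95
Complement = 160

160


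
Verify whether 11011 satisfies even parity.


Number of 1s: 4

Yes, parity is correct (4 ones)


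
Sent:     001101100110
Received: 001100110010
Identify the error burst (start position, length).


XOR: 000001010100

Burst at position 5, length 5


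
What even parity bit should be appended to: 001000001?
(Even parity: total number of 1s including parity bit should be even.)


Number of 1s in data: 2
Parity bit: 0

0


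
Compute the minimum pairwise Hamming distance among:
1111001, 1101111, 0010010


Comparing all pairs, minimum distance: 3
Can detect 2 errors, correct 1 errors

3


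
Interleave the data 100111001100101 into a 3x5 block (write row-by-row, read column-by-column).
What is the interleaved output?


Matrix:
  10011
  10011
  00101
Read columns: 110000001110111

110000001110111


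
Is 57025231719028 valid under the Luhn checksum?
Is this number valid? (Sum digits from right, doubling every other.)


Luhn sum = 47
47 mod 10 = 7

Invalid (Luhn sum mod 10 = 7)


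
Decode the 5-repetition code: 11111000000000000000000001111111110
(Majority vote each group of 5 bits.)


Groups: 11111, 00000, 00000, 00000, 00000, 11111, 11110
Majority votes: 1000011

1000011


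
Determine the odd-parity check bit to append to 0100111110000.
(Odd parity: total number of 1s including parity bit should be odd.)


Number of 1s in data: 6
Parity bit: 1

1


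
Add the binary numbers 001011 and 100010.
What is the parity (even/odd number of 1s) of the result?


001011 = 11
100010 = 34
Sum = 45 = 101101
1s count = 4

even parity (4 ones in 101101)


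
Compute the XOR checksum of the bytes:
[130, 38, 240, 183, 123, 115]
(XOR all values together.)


XOR chain: 130 ^ 38 ^ 240 ^ 183 ^ 123 ^ 115 = 235

235


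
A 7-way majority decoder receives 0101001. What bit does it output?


Ones: 3 out of 7
Threshold: 4

0 (3/7 voted 1)


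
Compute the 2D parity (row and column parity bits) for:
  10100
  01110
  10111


Row parities: 010
Column parities: 01101

Row P: 010, Col P: 01101, Corner: 1


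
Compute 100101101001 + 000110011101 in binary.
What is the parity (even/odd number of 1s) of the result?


100101101001 = 2409
000110011101 = 413
Sum = 2822 = 101100000110
1s count = 5

odd parity (5 ones in 101100000110)
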